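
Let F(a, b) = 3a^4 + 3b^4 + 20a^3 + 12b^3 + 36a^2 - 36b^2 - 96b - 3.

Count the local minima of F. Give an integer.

F separates as a function of a plus a function of b, so ∇F=0 decouples.
∂F/∂a = 12a(a + 2)(a + 3) = 0 at a ∈ {-3, -2, 0}; ∂F/∂b = 12(b - 2)(b + 1)(b + 4) = 0 at b ∈ {-4, -1, 2}.
The Hessian is diagonal: diag(F_aa, F_bb). Second derivatives: F_aa(-3)=36, F_aa(-2)=-24, F_aa(0)=72; F_bb(-4)=216, F_bb(-1)=-108, F_bb(2)=216.
Local minima occur where both diagonal entries positive: (-3, -4), (-3, 2), (0, -4), (0, 2). Count: 4.

4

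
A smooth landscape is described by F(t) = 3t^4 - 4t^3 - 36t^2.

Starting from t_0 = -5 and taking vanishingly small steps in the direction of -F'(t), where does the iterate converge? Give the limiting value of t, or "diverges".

F'(t) = 12t(t - 3)(t + 2), so F'(-5) = -1440.
Gradient descent moves in the -F' direction, i.e. t is increasing.
The nearest critical point in that direction is t = -2, where F'' = 120 > 0 (a local minimum). The iterate converges there.

-2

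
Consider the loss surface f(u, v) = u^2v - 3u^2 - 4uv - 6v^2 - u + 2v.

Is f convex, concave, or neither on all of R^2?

The term u^2v is cubic, so the Hessian is not constant.
∂²f/∂u² = 2v - 6, which takes both signs as v varies (negative for sufficiently negative v). A diagonal entry of the Hessian changing sign means the Hessian is neither positive- nor negative-semidefinite on all of R^2.

neither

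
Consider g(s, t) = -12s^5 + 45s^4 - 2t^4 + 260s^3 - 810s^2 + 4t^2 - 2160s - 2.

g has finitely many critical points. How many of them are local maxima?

g separates as a function of s plus a function of t, so ∇g=0 decouples.
∂g/∂s = -60(s - 4)(s - 3)(s + 1)(s + 3) = 0 at s ∈ {-3, -1, 3, 4}; ∂g/∂t = -8t(t - 1)(t + 1) = 0 at t ∈ {-1, 0, 1}.
The Hessian is diagonal: diag(g_ss, g_tt). Second derivatives: g_ss(-3)=5040, g_ss(-1)=-2400, g_ss(3)=1440, g_ss(4)=-2100; g_tt(-1)=-16, g_tt(0)=8, g_tt(1)=-16.
Local maxima occur where both diagonal entries negative: (-1, -1), (-1, 1), (4, -1), (4, 1). Count: 4.

4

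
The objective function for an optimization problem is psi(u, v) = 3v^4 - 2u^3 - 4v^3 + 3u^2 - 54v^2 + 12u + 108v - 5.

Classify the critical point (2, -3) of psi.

The mixed partial ∂²psi/∂u∂v is 0, so the Hessian at any point is diag(psi_uu, psi_vv) = diag(6(-2u + 1), 12(3v^2 - 2v - 9)).
At (2, -3): H = diag(-18, 288).
The eigenvalues have opposite signs, so H is indefinite: a saddle point.

saddle point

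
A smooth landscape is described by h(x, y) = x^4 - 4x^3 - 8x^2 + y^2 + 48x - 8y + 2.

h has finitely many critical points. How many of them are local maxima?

0

h separates as a function of x plus a function of y, so ∇h=0 decouples.
∂h/∂x = 4(x - 3)(x - 2)(x + 2) = 0 at x ∈ {-2, 2, 3}; ∂h/∂y = 2(y - 4) = 0 at y ∈ {4}.
The Hessian is diagonal: diag(h_xx, h_yy). Second derivatives: h_xx(-2)=80, h_xx(2)=-16, h_xx(3)=20; h_yy(4)=2.
Local maxima occur where both diagonal entries negative: none. Count: 0.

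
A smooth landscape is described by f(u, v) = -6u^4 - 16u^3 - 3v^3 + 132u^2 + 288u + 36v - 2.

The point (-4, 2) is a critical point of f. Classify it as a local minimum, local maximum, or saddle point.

The mixed partial ∂²f/∂u∂v is 0, so the Hessian at any point is diag(f_uu, f_vv) = diag(24(-3u^2 - 4u + 11), -18v).
At (-4, 2): H = diag(-504, -36).
Both eigenvalues are negative, so H is negative definite: a local maximum.

local maximum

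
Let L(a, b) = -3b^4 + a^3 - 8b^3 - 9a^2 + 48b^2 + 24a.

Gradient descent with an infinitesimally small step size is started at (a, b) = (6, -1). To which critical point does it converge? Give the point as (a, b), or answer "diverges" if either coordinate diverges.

L is separable, so gradient descent decouples: a follows -∂L/∂a, b follows -∂L/∂b.
∂L/∂a = 3(a - 4)(a - 2); at a=6 this is 24, so a decreases.
∂L/∂b = -12b(b - 2)(b + 4); at b=-1 this is -108, so b increases.
a converges to its nearest critical value 4 (a local min of the a-part); b converges to 0. The iterate converges to (4, 0).

(4, 0)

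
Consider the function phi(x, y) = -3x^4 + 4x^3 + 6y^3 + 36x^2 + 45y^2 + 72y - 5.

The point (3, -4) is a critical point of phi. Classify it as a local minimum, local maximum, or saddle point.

local maximum

The mixed partial ∂²phi/∂x∂y is 0, so the Hessian at any point is diag(phi_xx, phi_yy) = diag(12(-3x^2 + 2x + 6), 18(2y + 5)).
At (3, -4): H = diag(-180, -54).
Both eigenvalues are negative, so H is negative definite: a local maximum.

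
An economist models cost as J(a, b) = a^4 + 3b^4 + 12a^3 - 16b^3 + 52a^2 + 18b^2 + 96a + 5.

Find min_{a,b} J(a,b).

-86

J(a,b) separates as P(a) + Q(b) + 5, so its minimum is min P + min Q + 5.
P'(a) = 4(a + 2)(a + 3)(a + 4) vanishes at a ∈ {-4, -3, -2}; Q'(b) = 12b(b - 3)(b - 1) vanishes at b ∈ {0, 1, 3}.
Local minima of P (where P''>0): P(-4)=-64, P(-2)=-64. Local minima of Q: Q(0)=0, Q(3)=-27.
So the global minimum of J is P(-4) + Q(3) + 5 = -64 − 27 + 5 = -86, attained at (-4, 3).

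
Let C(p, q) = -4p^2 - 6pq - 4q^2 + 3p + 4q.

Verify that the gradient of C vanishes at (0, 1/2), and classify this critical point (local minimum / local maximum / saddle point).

local maximum

∇C = (-8p - 6q + 3, -6p - 8q + 4); substituting (0, 1/2) gives ∇C = (0, 0), so (0, 1/2) is indeed a critical point.
The Hessian of C is constant: H = [[-8, -6], [-6, -8]].
det(H) = (-8)·(-8) − (-6)² = 28.
det(H) > 0 and tr(H) = -16 < 0, so H is negative definite and the point is a local maximum.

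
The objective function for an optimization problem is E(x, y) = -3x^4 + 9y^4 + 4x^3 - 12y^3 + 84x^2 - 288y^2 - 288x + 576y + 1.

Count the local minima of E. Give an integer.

E separates as a function of x plus a function of y, so ∇E=0 decouples.
∂E/∂x = -12(x - 3)(x - 2)(x + 4) = 0 at x ∈ {-4, 2, 3}; ∂E/∂y = 36(y - 4)(y - 1)(y + 4) = 0 at y ∈ {-4, 1, 4}.
The Hessian is diagonal: diag(E_xx, E_yy). Second derivatives: E_xx(-4)=-504, E_xx(2)=72, E_xx(3)=-84; E_yy(-4)=1440, E_yy(1)=-540, E_yy(4)=864.
Local minima occur where both diagonal entries positive: (2, -4), (2, 4). Count: 2.

2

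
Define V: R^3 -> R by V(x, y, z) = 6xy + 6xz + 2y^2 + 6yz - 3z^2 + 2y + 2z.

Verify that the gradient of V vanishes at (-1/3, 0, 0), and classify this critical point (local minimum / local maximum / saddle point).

∇V = (6y + 6z, 6x + 4y + 6z + 2, 6x + 6y - 6z + 2); substituting (-1/3, 0, 0) gives ∇V = (0, 0, 0), so (-1/3, 0, 0) is indeed a critical point.
The Hessian is constant: H = [[0, 6, 6], [6, 4, 6], [6, 6, -6]].
Leading principal minors: Δ₁ = 0, Δ₂ = -36, Δ₃ = 504.
The minors fit neither the all-positive nor the alternating-sign pattern, so H is indefinite: a saddle point.

saddle point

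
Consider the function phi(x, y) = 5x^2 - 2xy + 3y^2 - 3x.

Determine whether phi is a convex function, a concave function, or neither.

convex

phi is quadratic, so its Hessian is the constant matrix H = [[10, -2], [-2, 6]].
det(H) = 56, tr(H) = 16.
det(H) > 0 and tr(H) > 0, so H is positive definite everywhere: convex.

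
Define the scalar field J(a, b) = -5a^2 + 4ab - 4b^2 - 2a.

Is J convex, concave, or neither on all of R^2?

J is quadratic, so its Hessian is the constant matrix H = [[-10, 4], [4, -8]].
det(H) = 64, tr(H) = -18.
det(H) > 0 and tr(H) < 0, so H is negative definite everywhere: concave.

concave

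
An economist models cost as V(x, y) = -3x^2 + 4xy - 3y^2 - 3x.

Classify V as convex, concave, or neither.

concave

V is quadratic, so its Hessian is the constant matrix H = [[-6, 4], [4, -6]].
det(H) = 20, tr(H) = -12.
det(H) > 0 and tr(H) < 0, so H is negative definite everywhere: concave.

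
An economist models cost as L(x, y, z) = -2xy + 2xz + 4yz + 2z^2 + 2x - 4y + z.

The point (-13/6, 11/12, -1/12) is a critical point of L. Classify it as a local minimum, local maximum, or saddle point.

The Hessian is constant: H = [[0, -2, 2], [-2, 0, 4], [2, 4, 4]].
Leading principal minors: Δ₁ = 0, Δ₂ = -4, Δ₃ = -48.
The minors fit neither the all-positive nor the alternating-sign pattern, so H is indefinite: a saddle point.

saddle point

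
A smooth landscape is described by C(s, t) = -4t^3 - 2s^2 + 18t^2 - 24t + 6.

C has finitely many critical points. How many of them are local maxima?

1

C separates as a function of s plus a function of t, so ∇C=0 decouples.
∂C/∂s = -4s = 0 at s ∈ {0}; ∂C/∂t = -12(t - 2)(t - 1) = 0 at t ∈ {1, 2}.
The Hessian is diagonal: diag(C_ss, C_tt). Second derivatives: C_ss(0)=-4; C_tt(1)=12, C_tt(2)=-12.
Local maxima occur where both diagonal entries negative: (0, 2). Count: 1.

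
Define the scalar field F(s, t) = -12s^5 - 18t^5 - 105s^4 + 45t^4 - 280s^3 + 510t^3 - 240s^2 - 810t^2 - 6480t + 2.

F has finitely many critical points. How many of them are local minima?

4

F separates as a function of s plus a function of t, so ∇F=0 decouples.
∂F/∂s = -60s(s + 1)(s + 2)(s + 4) = 0 at s ∈ {-4, -2, -1, 0}; ∂F/∂t = -90(t - 4)(t - 3)(t + 2)(t + 3) = 0 at t ∈ {-3, -2, 3, 4}.
The Hessian is diagonal: diag(F_ss, F_tt). Second derivatives: F_ss(-4)=1440, F_ss(-2)=-240, F_ss(-1)=180, F_ss(0)=-480; F_tt(-3)=3780, F_tt(-2)=-2700, F_tt(3)=2700, F_tt(4)=-3780.
Local minima occur where both diagonal entries positive: (-4, -3), (-4, 3), (-1, -3), (-1, 3). Count: 4.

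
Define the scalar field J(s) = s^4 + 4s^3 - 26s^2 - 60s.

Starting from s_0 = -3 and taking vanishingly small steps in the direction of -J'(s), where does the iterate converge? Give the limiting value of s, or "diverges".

-5

J'(s) = 4(s - 3)(s + 1)(s + 5), so J'(-3) = 96.
Gradient descent moves in the -J' direction, i.e. s is decreasing.
The nearest critical point in that direction is s = -5, where J'' = 128 > 0 (a local minimum). The iterate converges there.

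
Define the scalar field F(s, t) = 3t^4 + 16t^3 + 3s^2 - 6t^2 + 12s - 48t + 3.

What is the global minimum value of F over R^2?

F(s,t) separates as P(s) + Q(t) + 3, so its minimum is min P + min Q + 3.
P'(s) = 6s + 12 vanishes at s ∈ {-2}; Q'(t) = 12(t - 1)(t + 1)(t + 4) vanishes at t ∈ {-4, -1, 1}.
Local minima of P (where P''>0): P(-2)=-12. Local minima of Q: Q(-4)=-160, Q(1)=-35.
So the global minimum of F is P(-2) + Q(-4) + 3 = -12 − 160 + 3 = -169, attained at (-2, -4).

-169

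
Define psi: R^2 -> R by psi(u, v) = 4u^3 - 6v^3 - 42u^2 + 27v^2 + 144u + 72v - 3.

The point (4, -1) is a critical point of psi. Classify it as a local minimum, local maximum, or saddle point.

The mixed partial ∂²psi/∂u∂v is 0, so the Hessian at any point is diag(psi_uu, psi_vv) = diag(12(2u - 7), 18(-2v + 3)).
At (4, -1): H = diag(12, 90).
Both eigenvalues are positive, so H is positive definite: a local minimum.

local minimum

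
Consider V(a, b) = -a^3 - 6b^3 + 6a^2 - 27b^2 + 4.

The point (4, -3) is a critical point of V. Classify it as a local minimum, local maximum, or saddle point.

The mixed partial ∂²V/∂a∂b is 0, so the Hessian at any point is diag(V_aa, V_bb) = diag(6(-a + 2), -18(2b + 3)).
At (4, -3): H = diag(-12, 54).
The eigenvalues have opposite signs, so H is indefinite: a saddle point.

saddle point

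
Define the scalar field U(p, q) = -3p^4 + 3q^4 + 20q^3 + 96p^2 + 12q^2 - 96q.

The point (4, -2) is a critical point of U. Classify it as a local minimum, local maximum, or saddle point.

local maximum

The mixed partial ∂²U/∂p∂q is 0, so the Hessian at any point is diag(U_pp, U_qq) = diag(12(-3p^2 + 16), 12(3q^2 + 10q + 2)).
At (4, -2): H = diag(-384, -72).
Both eigenvalues are negative, so H is negative definite: a local maximum.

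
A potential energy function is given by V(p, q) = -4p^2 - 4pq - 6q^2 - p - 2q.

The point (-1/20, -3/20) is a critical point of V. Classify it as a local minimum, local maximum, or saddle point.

The Hessian of V is constant: H = [[-8, -4], [-4, -12]].
det(H) = (-8)·(-12) − (-4)² = 80.
det(H) > 0 and tr(H) = -20 < 0, so H is negative definite and the point is a local maximum.

local maximum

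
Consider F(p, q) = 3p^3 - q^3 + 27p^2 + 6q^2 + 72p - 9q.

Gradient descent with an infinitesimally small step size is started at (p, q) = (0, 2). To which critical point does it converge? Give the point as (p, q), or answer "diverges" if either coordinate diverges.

(-2, 1)

F is separable, so gradient descent decouples: p follows -∂F/∂p, q follows -∂F/∂q.
∂F/∂p = 9(p + 2)(p + 4); at p=0 this is 72, so p decreases.
∂F/∂q = -3(q - 3)(q - 1); at q=2 this is 3, so q decreases.
p converges to its nearest critical value -2 (a local min of the p-part); q converges to 1. The iterate converges to (-2, 1).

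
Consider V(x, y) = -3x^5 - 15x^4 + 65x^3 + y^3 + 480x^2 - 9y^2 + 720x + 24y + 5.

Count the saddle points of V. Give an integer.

V separates as a function of x plus a function of y, so ∇V=0 decouples.
∂V/∂x = -15(x - 4)(x + 1)(x + 3)(x + 4) = 0 at x ∈ {-4, -3, -1, 4}; ∂V/∂y = 3(y - 4)(y - 2) = 0 at y ∈ {2, 4}.
The Hessian is diagonal: diag(V_xx, V_yy). Second derivatives: V_xx(-4)=360, V_xx(-3)=-210, V_xx(-1)=450, V_xx(4)=-4200; V_yy(2)=-6, V_yy(4)=6.
Saddle points occur where the two diagonal entries have opposite signs: (-4, 2), (-3, 4), (-1, 2), (4, 4). Count: 4.

4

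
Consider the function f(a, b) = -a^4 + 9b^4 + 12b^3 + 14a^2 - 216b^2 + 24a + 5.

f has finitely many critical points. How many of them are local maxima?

2

f separates as a function of a plus a function of b, so ∇f=0 decouples.
∂f/∂a = -4(a - 3)(a + 1)(a + 2) = 0 at a ∈ {-2, -1, 3}; ∂f/∂b = 36b(b - 3)(b + 4) = 0 at b ∈ {-4, 0, 3}.
The Hessian is diagonal: diag(f_aa, f_bb). Second derivatives: f_aa(-2)=-20, f_aa(-1)=16, f_aa(3)=-80; f_bb(-4)=1008, f_bb(0)=-432, f_bb(3)=756.
Local maxima occur where both diagonal entries negative: (-2, 0), (3, 0). Count: 2.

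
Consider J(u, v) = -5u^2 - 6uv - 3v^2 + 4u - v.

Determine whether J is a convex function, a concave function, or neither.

concave

J is quadratic, so its Hessian is the constant matrix H = [[-10, -6], [-6, -6]].
det(H) = 24, tr(H) = -16.
det(H) > 0 and tr(H) < 0, so H is negative definite everywhere: concave.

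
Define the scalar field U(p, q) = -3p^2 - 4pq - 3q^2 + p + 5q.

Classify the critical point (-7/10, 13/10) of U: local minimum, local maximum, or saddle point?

The Hessian of U is constant: H = [[-6, -4], [-4, -6]].
det(H) = (-6)·(-6) − (-4)² = 20.
det(H) > 0 and tr(H) = -12 < 0, so H is negative definite and the point is a local maximum.

local maximum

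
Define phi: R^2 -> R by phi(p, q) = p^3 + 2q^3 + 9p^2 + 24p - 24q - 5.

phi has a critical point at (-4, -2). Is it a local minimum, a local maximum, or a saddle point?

The mixed partial ∂²phi/∂p∂q is 0, so the Hessian at any point is diag(phi_pp, phi_qq) = diag(6(p + 3), 12q).
At (-4, -2): H = diag(-6, -24).
Both eigenvalues are negative, so H is negative definite: a local maximum.

local maximum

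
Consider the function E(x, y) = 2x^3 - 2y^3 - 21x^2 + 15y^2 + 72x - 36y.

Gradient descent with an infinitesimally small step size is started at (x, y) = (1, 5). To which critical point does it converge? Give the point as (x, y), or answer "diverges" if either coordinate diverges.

diverges

E is separable, so gradient descent decouples: x follows -∂E/∂x, y follows -∂E/∂y.
∂E/∂x = 6(x - 4)(x - 3); at x=1 this is 36, so x decreases.
∂E/∂y = -6(y - 3)(y - 2); at y=5 this is -36, so y increases.
The x-coordinate has no critical point in that direction and runs off to infinity.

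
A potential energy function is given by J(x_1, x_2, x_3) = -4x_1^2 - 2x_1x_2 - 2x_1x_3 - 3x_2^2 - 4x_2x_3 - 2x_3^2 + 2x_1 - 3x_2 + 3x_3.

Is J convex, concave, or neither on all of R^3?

concave

J is quadratic, so its Hessian is the constant matrix H = [[-8, -2, -2], [-2, -6, -4], [-2, -4, -4]].
Leading principal minors: -8, 44, -56.
Signs alternate −, +, − ⇒ H ≺ 0 ⇒ concave.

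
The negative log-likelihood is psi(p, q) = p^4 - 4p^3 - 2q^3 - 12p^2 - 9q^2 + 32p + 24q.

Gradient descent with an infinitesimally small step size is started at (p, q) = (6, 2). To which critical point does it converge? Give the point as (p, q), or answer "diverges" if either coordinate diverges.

diverges

psi is separable, so gradient descent decouples: p follows -∂psi/∂p, q follows -∂psi/∂q.
∂psi/∂p = 4(p - 4)(p - 1)(p + 2); at p=6 this is 320, so p decreases.
∂psi/∂q = -6(q - 1)(q + 4); at q=2 this is -36, so q increases.
The q-coordinate has no critical point in that direction and runs off to infinity.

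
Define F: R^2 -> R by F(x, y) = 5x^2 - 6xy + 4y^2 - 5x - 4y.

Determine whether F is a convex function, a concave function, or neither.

convex

F is quadratic, so its Hessian is the constant matrix H = [[10, -6], [-6, 8]].
det(H) = 44, tr(H) = 18.
det(H) > 0 and tr(H) > 0, so H is positive definite everywhere: convex.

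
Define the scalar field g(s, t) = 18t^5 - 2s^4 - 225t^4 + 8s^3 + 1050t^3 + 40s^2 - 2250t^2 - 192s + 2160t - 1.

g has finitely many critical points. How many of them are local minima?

g separates as a function of s plus a function of t, so ∇g=0 decouples.
∂g/∂s = -8(s - 4)(s - 2)(s + 3) = 0 at s ∈ {-3, 2, 4}; ∂g/∂t = 90(t - 4)(t - 3)(t - 2)(t - 1) = 0 at t ∈ {1, 2, 3, 4}.
The Hessian is diagonal: diag(g_ss, g_tt). Second derivatives: g_ss(-3)=-280, g_ss(2)=80, g_ss(4)=-112; g_tt(1)=-540, g_tt(2)=180, g_tt(3)=-180, g_tt(4)=540.
Local minima occur where both diagonal entries positive: (2, 2), (2, 4). Count: 2.

2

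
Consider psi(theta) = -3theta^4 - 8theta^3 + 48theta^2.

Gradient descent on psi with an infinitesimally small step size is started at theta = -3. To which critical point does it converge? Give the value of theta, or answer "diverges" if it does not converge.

0

psi'(theta) = -12theta(theta - 2)(theta + 4), so psi'(-3) = -180.
Gradient descent moves in the -psi' direction, i.e. theta is increasing.
The nearest critical point in that direction is theta = 0, where psi'' = 96 > 0 (a local minimum). The iterate converges there.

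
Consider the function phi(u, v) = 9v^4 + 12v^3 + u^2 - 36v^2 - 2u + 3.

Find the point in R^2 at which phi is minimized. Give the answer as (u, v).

(1, -2)

phi(u,v) separates as P(u) + Q(v) + 3, so its minimum is min P + min Q + 3.
P'(u) = 2u - 2 vanishes at u ∈ {1}; Q'(v) = 36v(v - 1)(v + 2) vanishes at v ∈ {-2, 0, 1}.
Local minima of P (where P''>0): P(1)=-1. Local minima of Q: Q(-2)=-96, Q(1)=-15.
So the global minimum of phi is P(1) + Q(-2) + 3 = -1 − 96 + 3 = -94, attained at (1, -2).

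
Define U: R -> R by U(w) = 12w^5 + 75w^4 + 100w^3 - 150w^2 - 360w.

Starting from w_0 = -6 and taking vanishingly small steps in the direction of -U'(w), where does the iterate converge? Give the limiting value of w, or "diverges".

U'(w) = 60(w - 1)(w + 1)(w + 2)(w + 3), so U'(-6) = 25200.
Gradient descent moves in the -U' direction, i.e. w is decreasing.
There is no critical point below w=-6, and U' keeps the same sign, so the iterate runs off to −∞.

diverges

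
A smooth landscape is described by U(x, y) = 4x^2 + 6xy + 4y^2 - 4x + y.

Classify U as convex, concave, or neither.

convex

U is quadratic, so its Hessian is the constant matrix H = [[8, 6], [6, 8]].
det(H) = 28, tr(H) = 16.
det(H) > 0 and tr(H) > 0, so H is positive definite everywhere: convex.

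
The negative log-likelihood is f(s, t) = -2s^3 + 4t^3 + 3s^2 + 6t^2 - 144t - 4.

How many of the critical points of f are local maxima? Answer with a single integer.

f separates as a function of s plus a function of t, so ∇f=0 decouples.
∂f/∂s = -6s(s - 1) = 0 at s ∈ {0, 1}; ∂f/∂t = 12(t - 3)(t + 4) = 0 at t ∈ {-4, 3}.
The Hessian is diagonal: diag(f_ss, f_tt). Second derivatives: f_ss(0)=6, f_ss(1)=-6; f_tt(-4)=-84, f_tt(3)=84.
Local maxima occur where both diagonal entries negative: (1, -4). Count: 1.

1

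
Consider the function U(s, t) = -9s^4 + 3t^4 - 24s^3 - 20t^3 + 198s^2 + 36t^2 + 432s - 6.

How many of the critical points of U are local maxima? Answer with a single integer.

U separates as a function of s plus a function of t, so ∇U=0 decouples.
∂U/∂s = -36(s - 3)(s + 1)(s + 4) = 0 at s ∈ {-4, -1, 3}; ∂U/∂t = 12t(t - 3)(t - 2) = 0 at t ∈ {0, 2, 3}.
The Hessian is diagonal: diag(U_ss, U_tt). Second derivatives: U_ss(-4)=-756, U_ss(-1)=432, U_ss(3)=-1008; U_tt(0)=72, U_tt(2)=-24, U_tt(3)=36.
Local maxima occur where both diagonal entries negative: (-4, 2), (3, 2). Count: 2.

2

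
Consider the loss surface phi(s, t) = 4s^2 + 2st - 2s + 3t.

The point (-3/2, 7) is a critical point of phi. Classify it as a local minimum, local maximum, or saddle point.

The Hessian of phi is constant: H = [[8, 2], [2, 0]].
det(H) = 8·0 − 2² = -4.
Since det(H) < 0, H is indefinite and the critical point is a saddle point.

saddle point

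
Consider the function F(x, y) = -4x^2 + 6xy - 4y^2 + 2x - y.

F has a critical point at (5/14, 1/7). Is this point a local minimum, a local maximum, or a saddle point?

local maximum

The Hessian of F is constant: H = [[-8, 6], [6, -8]].
det(H) = (-8)·(-8) − 6² = 28.
det(H) > 0 and tr(H) = -16 < 0, so H is negative definite and the point is a local maximum.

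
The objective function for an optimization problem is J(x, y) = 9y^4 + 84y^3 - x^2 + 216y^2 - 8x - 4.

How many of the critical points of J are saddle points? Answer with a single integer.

J separates as a function of x plus a function of y, so ∇J=0 decouples.
∂J/∂x = -2(x + 4) = 0 at x ∈ {-4}; ∂J/∂y = 36y(y + 3)(y + 4) = 0 at y ∈ {-4, -3, 0}.
The Hessian is diagonal: diag(J_xx, J_yy). Second derivatives: J_xx(-4)=-2; J_yy(-4)=144, J_yy(-3)=-108, J_yy(0)=432.
Saddle points occur where the two diagonal entries have opposite signs: (-4, -4), (-4, 0). Count: 2.

2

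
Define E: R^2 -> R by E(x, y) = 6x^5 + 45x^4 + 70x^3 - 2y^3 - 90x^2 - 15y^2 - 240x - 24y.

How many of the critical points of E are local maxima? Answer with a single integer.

2

E separates as a function of x plus a function of y, so ∇E=0 decouples.
∂E/∂x = 30(x - 1)(x + 1)(x + 2)(x + 4) = 0 at x ∈ {-4, -2, -1, 1}; ∂E/∂y = -6(y + 1)(y + 4) = 0 at y ∈ {-4, -1}.
The Hessian is diagonal: diag(E_xx, E_yy). Second derivatives: E_xx(-4)=-900, E_xx(-2)=180, E_xx(-1)=-180, E_xx(1)=900; E_yy(-4)=18, E_yy(-1)=-18.
Local maxima occur where both diagonal entries negative: (-4, -1), (-1, -1). Count: 2.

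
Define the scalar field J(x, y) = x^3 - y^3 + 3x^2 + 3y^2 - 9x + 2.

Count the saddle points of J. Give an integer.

J separates as a function of x plus a function of y, so ∇J=0 decouples.
∂J/∂x = 3(x - 1)(x + 3) = 0 at x ∈ {-3, 1}; ∂J/∂y = -3y(y - 2) = 0 at y ∈ {0, 2}.
The Hessian is diagonal: diag(J_xx, J_yy). Second derivatives: J_xx(-3)=-12, J_xx(1)=12; J_yy(0)=6, J_yy(2)=-6.
Saddle points occur where the two diagonal entries have opposite signs: (-3, 0), (1, 2). Count: 2.

2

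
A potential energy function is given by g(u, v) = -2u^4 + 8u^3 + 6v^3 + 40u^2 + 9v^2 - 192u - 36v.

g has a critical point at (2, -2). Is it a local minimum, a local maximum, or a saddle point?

saddle point

The mixed partial ∂²g/∂u∂v is 0, so the Hessian at any point is diag(g_uu, g_vv) = diag(8(-3u^2 + 6u + 10), 18(2v + 1)).
At (2, -2): H = diag(80, -54).
The eigenvalues have opposite signs, so H is indefinite: a saddle point.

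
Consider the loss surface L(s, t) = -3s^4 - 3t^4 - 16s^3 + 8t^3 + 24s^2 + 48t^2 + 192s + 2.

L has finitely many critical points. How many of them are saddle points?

L separates as a function of s plus a function of t, so ∇L=0 decouples.
∂L/∂s = -12(s - 2)(s + 2)(s + 4) = 0 at s ∈ {-4, -2, 2}; ∂L/∂t = -12t(t - 4)(t + 2) = 0 at t ∈ {-2, 0, 4}.
The Hessian is diagonal: diag(L_ss, L_tt). Second derivatives: L_ss(-4)=-144, L_ss(-2)=96, L_ss(2)=-288; L_tt(-2)=-144, L_tt(0)=96, L_tt(4)=-288.
Saddle points occur where the two diagonal entries have opposite signs: (-4, 0), (-2, -2), (-2, 4), (2, 0). Count: 4.

4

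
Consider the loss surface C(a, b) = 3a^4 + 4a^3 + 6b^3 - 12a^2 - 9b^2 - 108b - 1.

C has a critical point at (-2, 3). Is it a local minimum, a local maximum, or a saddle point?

local minimum

The mixed partial ∂²C/∂a∂b is 0, so the Hessian at any point is diag(C_aa, C_bb) = diag(12(3a^2 + 2a - 2), 18(2b - 1)).
At (-2, 3): H = diag(72, 90).
Both eigenvalues are positive, so H is positive definite: a local minimum.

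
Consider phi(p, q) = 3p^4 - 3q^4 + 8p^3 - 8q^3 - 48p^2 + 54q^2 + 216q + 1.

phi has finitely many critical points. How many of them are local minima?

phi separates as a function of p plus a function of q, so ∇phi=0 decouples.
∂phi/∂p = 12p(p - 2)(p + 4) = 0 at p ∈ {-4, 0, 2}; ∂phi/∂q = -12(q - 3)(q + 2)(q + 3) = 0 at q ∈ {-3, -2, 3}.
The Hessian is diagonal: diag(phi_pp, phi_qq). Second derivatives: phi_pp(-4)=288, phi_pp(0)=-96, phi_pp(2)=144; phi_qq(-3)=-72, phi_qq(-2)=60, phi_qq(3)=-360.
Local minima occur where both diagonal entries positive: (-4, -2), (2, -2). Count: 2.

2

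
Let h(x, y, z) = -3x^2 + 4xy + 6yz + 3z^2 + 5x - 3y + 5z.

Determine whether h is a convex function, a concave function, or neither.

h is quadratic, so its Hessian is the constant matrix H = [[-6, 4, 0], [4, 0, 6], [0, 6, 6]].
Leading principal minors: -6, -16, 120.
Neither pattern holds ⇒ H is indefinite ⇒ neither convex nor concave.

neither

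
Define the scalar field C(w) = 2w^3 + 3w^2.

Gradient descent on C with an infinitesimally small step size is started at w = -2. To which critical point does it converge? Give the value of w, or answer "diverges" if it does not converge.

C'(w) = 6w(w + 1), so C'(-2) = 12.
Gradient descent moves in the -C' direction, i.e. w is decreasing.
There is no critical point below w=-2, and C' keeps the same sign, so the iterate runs off to −∞.

diverges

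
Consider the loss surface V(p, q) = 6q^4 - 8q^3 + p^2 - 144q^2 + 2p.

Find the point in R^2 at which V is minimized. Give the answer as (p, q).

V(p,q) separates as A(p) + B(q), so its minimum is min A + min B.
A'(p) = 2p + 2 vanishes at p ∈ {-1}; B'(q) = 24q(q - 4)(q + 3) vanishes at q ∈ {-3, 0, 4}.
Local minima of A (where A''>0): A(-1)=-1. Local minima of B: B(-3)=-594, B(4)=-1280.
So the global minimum of V is A(-1) + B(4) = -1 − 1280 = -1281, attained at (-1, 4).

(-1, 4)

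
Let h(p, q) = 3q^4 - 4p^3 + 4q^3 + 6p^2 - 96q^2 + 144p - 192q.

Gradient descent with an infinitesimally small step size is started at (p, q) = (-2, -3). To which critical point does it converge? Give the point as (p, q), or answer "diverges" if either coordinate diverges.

h is separable, so gradient descent decouples: p follows -∂h/∂p, q follows -∂h/∂q.
∂h/∂p = -12(p - 4)(p + 3); at p=-2 this is 72, so p decreases.
∂h/∂q = 12(q - 4)(q + 1)(q + 4); at q=-3 this is 168, so q decreases.
p converges to its nearest critical value -3 (a local min of the p-part); q converges to -4. The iterate converges to (-3, -4).

(-3, -4)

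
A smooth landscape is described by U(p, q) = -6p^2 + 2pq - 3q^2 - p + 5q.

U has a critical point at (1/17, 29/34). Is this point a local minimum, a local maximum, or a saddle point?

local maximum

The Hessian of U is constant: H = [[-12, 2], [2, -6]].
det(H) = (-12)·(-6) − 2² = 68.
det(H) > 0 and tr(H) = -18 < 0, so H is negative definite and the point is a local maximum.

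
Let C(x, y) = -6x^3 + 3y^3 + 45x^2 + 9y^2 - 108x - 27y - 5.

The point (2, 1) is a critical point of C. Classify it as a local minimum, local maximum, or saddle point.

local minimum

The mixed partial ∂²C/∂x∂y is 0, so the Hessian at any point is diag(C_xx, C_yy) = diag(18(-2x + 5), 18(y + 1)).
At (2, 1): H = diag(18, 36).
Both eigenvalues are positive, so H is positive definite: a local minimum.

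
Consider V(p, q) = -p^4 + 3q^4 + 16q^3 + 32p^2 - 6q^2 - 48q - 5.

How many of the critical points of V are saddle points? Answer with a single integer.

V separates as a function of p plus a function of q, so ∇V=0 decouples.
∂V/∂p = -4p(p - 4)(p + 4) = 0 at p ∈ {-4, 0, 4}; ∂V/∂q = 12(q - 1)(q + 1)(q + 4) = 0 at q ∈ {-4, -1, 1}.
The Hessian is diagonal: diag(V_pp, V_qq). Second derivatives: V_pp(-4)=-128, V_pp(0)=64, V_pp(4)=-128; V_qq(-4)=180, V_qq(-1)=-72, V_qq(1)=120.
Saddle points occur where the two diagonal entries have opposite signs: (-4, -4), (-4, 1), (0, -1), (4, -4), (4, 1). Count: 5.

5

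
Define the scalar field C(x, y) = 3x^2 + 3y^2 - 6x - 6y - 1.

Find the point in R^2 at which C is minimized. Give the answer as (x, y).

C(x,y) separates as P(x) + Q(y) − 1, so its minimum is min P + min Q − 1.
P'(x) = 6x - 6 vanishes at x ∈ {1}; Q'(y) = 6y - 6 vanishes at y ∈ {1}.
Local minima of P (where P''>0): P(1)=-3. Local minima of Q: Q(1)=-3.
So the global minimum of C is P(1) + Q(1) − 1 = -3 − 3 − 1 = -7, attained at (1, 1).

(1, 1)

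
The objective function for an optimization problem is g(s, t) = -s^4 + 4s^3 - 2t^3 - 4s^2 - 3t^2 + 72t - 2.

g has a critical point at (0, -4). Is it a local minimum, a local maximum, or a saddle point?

saddle point

The mixed partial ∂²g/∂s∂t is 0, so the Hessian at any point is diag(g_ss, g_tt) = diag(4(-3s^2 + 6s - 2), -6(2t + 1)).
At (0, -4): H = diag(-8, 42).
The eigenvalues have opposite signs, so H is indefinite: a saddle point.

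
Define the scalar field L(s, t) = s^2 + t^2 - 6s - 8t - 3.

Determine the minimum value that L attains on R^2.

L(s,t) separates as P(s) + Q(t) − 3, so its minimum is min P + min Q − 3.
P'(s) = 2s - 6 vanishes at s ∈ {3}; Q'(t) = 2(t - 4) vanishes at t ∈ {4}.
Local minima of P (where P''>0): P(3)=-9. Local minima of Q: Q(4)=-16.
So the global minimum of L is P(3) + Q(4) − 3 = -9 − 16 − 3 = -28, attained at (3, 4).

-28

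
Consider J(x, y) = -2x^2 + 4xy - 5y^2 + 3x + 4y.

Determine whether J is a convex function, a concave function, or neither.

concave

J is quadratic, so its Hessian is the constant matrix H = [[-4, 4], [4, -10]].
det(H) = 24, tr(H) = -14.
det(H) > 0 and tr(H) < 0, so H is negative definite everywhere: concave.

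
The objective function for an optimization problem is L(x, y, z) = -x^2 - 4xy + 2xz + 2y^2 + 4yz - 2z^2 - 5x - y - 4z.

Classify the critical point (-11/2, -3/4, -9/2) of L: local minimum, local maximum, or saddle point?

saddle point

The Hessian is constant: H = [[-2, -4, 2], [-4, 4, 4], [2, 4, -4]].
Leading principal minors: Δ₁ = -2, Δ₂ = -24, Δ₃ = 48.
The minors fit neither the all-positive nor the alternating-sign pattern, so H is indefinite: a saddle point.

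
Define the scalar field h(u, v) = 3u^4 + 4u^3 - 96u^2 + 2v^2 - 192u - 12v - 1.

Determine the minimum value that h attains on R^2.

h(u,v) separates as P(u) + Q(v) − 1, so its minimum is min P + min Q − 1.
P'(u) = 12(u - 4)(u + 1)(u + 4) vanishes at u ∈ {-4, -1, 4}; Q'(v) = 4v - 12 vanishes at v ∈ {3}.
Local minima of P (where P''>0): P(-4)=-256, P(4)=-1280. Local minima of Q: Q(3)=-18.
So the global minimum of h is P(4) + Q(3) − 1 = -1280 − 18 − 1 = -1299, attained at (4, 3).

-1299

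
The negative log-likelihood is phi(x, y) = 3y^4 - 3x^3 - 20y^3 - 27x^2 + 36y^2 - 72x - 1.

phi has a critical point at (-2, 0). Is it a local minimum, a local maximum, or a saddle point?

saddle point

The mixed partial ∂²phi/∂x∂y is 0, so the Hessian at any point is diag(phi_xx, phi_yy) = diag(-18(x + 3), 12(3y^2 - 10y + 6)).
At (-2, 0): H = diag(-18, 72).
The eigenvalues have opposite signs, so H is indefinite: a saddle point.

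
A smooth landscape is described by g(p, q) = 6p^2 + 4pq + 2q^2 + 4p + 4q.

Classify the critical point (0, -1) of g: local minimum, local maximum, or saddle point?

The Hessian of g is constant: H = [[12, 4], [4, 4]].
det(H) = 12·4 − 4² = 32.
det(H) > 0 and tr(H) = 16 > 0, so H is positive definite and the point is a local minimum.

local minimum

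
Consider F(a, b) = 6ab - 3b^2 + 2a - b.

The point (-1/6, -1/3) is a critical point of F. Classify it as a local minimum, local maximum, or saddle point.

The Hessian of F is constant: H = [[0, 6], [6, -6]].
det(H) = 0·(-6) − 6² = -36.
Since det(H) < 0, H is indefinite and the critical point is a saddle point.

saddle point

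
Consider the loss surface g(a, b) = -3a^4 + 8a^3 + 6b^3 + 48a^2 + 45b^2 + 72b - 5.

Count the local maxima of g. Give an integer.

g separates as a function of a plus a function of b, so ∇g=0 decouples.
∂g/∂a = -12a(a - 4)(a + 2) = 0 at a ∈ {-2, 0, 4}; ∂g/∂b = 18(b + 1)(b + 4) = 0 at b ∈ {-4, -1}.
The Hessian is diagonal: diag(g_aa, g_bb). Second derivatives: g_aa(-2)=-144, g_aa(0)=96, g_aa(4)=-288; g_bb(-4)=-54, g_bb(-1)=54.
Local maxima occur where both diagonal entries negative: (-2, -4), (4, -4). Count: 2.

2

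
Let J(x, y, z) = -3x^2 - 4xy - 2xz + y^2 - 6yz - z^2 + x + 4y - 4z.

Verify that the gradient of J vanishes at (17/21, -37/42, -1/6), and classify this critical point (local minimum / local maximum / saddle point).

∇J = (-6x - 4y - 2z + 1, -4x + 2y - 6z + 4, -2x - 6y - 2z - 4); substituting (17/21, -37/42, -1/6) gives ∇J = (0, 0, 0), so (17/21, -37/42, -1/6) is indeed a critical point.
The Hessian is constant: H = [[-6, -4, -2], [-4, 2, -6], [-2, -6, -2]].
Leading principal minors: Δ₁ = -6, Δ₂ = -28, Δ₃ = 168.
The minors fit neither the all-positive nor the alternating-sign pattern, so H is indefinite: a saddle point.

saddle point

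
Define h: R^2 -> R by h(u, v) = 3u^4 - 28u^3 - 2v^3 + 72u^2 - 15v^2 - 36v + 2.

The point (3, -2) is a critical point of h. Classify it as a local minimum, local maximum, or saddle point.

The mixed partial ∂²h/∂u∂v is 0, so the Hessian at any point is diag(h_uu, h_vv) = diag(12(3u^2 - 14u + 12), -6(2v + 5)).
At (3, -2): H = diag(-36, -6).
Both eigenvalues are negative, so H is negative definite: a local maximum.

local maximum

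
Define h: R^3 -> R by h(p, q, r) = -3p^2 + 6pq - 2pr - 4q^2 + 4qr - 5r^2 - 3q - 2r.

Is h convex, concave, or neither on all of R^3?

h is quadratic, so its Hessian is the constant matrix H = [[-6, 6, -2], [6, -8, 4], [-2, 4, -10]].
Leading principal minors: -6, 12, -88.
Signs alternate −, +, − ⇒ H ≺ 0 ⇒ concave.

concave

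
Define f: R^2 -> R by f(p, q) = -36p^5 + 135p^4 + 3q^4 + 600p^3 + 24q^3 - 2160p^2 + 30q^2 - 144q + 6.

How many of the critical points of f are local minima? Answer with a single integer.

4

f separates as a function of p plus a function of q, so ∇f=0 decouples.
∂f/∂p = -180p(p - 4)(p - 2)(p + 3) = 0 at p ∈ {-3, 0, 2, 4}; ∂f/∂q = 12(q - 1)(q + 3)(q + 4) = 0 at q ∈ {-4, -3, 1}.
The Hessian is diagonal: diag(f_pp, f_qq). Second derivatives: f_pp(-3)=18900, f_pp(0)=-4320, f_pp(2)=3600, f_pp(4)=-10080; f_qq(-4)=60, f_qq(-3)=-48, f_qq(1)=240.
Local minima occur where both diagonal entries positive: (-3, -4), (-3, 1), (2, -4), (2, 1). Count: 4.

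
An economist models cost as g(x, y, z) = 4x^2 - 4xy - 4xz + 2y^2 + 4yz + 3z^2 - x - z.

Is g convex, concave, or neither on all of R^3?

g is quadratic, so its Hessian is the constant matrix H = [[8, -4, -4], [-4, 4, 4], [-4, 4, 6]].
Leading principal minors: 8, 16, 32.
All positive ⇒ H ≻ 0 ⇒ convex.

convex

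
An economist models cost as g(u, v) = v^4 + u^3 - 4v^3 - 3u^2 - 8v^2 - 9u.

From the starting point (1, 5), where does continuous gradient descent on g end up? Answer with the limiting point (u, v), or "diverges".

(3, 4)

g is separable, so gradient descent decouples: u follows -∂g/∂u, v follows -∂g/∂v.
∂g/∂u = 3(u - 3)(u + 1); at u=1 this is -12, so u increases.
∂g/∂v = 4v(v - 4)(v + 1); at v=5 this is 120, so v decreases.
u converges to its nearest critical value 3 (a local min of the u-part); v converges to 4. The iterate converges to (3, 4).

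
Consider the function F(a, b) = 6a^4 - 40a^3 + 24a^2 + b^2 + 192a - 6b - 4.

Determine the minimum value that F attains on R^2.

-135

F(a,b) separates as P(a) + Q(b) − 4, so its minimum is min P + min Q − 4.
P'(a) = 24(a - 4)(a - 2)(a + 1) vanishes at a ∈ {-1, 2, 4}; Q'(b) = 2b - 6 vanishes at b ∈ {3}.
Local minima of P (where P''>0): P(-1)=-122, P(4)=128. Local minima of Q: Q(3)=-9.
So the global minimum of F is P(-1) + Q(3) − 4 = -122 − 9 − 4 = -135, attained at (-1, 3).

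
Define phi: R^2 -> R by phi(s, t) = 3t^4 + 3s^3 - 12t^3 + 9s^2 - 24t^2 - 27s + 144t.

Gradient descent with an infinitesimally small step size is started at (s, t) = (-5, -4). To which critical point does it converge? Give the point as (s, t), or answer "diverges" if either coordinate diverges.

diverges

phi is separable, so gradient descent decouples: s follows -∂phi/∂s, t follows -∂phi/∂t.
∂phi/∂s = 9(s - 1)(s + 3); at s=-5 this is 108, so s decreases.
∂phi/∂t = 12(t - 3)(t - 2)(t + 2); at t=-4 this is -1008, so t increases.
The s-coordinate has no critical point in that direction and runs off to infinity.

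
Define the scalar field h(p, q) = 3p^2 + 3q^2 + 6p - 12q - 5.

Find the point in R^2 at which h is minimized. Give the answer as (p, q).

(-1, 2)

h(p,q) separates as A(p) + B(q) − 5, so its minimum is min A + min B − 5.
A'(p) = 6p + 6 vanishes at p ∈ {-1}; B'(q) = 6q - 12 vanishes at q ∈ {2}.
Local minima of A (where A''>0): A(-1)=-3. Local minima of B: B(2)=-12.
So the global minimum of h is A(-1) + B(2) − 5 = -3 − 12 − 5 = -20, attained at (-1, 2).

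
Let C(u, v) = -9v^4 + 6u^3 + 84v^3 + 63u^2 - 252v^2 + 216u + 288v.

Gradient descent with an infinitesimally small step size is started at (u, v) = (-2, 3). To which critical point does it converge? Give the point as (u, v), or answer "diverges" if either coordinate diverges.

C is separable, so gradient descent decouples: u follows -∂C/∂u, v follows -∂C/∂v.
∂C/∂u = 18(u + 3)(u + 4); at u=-2 this is 36, so u decreases.
∂C/∂v = -36(v - 4)(v - 2)(v - 1); at v=3 this is 72, so v decreases.
u converges to its nearest critical value -3 (a local min of the u-part); v converges to 2. The iterate converges to (-3, 2).

(-3, 2)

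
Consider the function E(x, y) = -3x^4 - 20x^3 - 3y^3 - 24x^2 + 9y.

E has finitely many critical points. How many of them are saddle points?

E separates as a function of x plus a function of y, so ∇E=0 decouples.
∂E/∂x = -12x(x + 1)(x + 4) = 0 at x ∈ {-4, -1, 0}; ∂E/∂y = -9(y - 1)(y + 1) = 0 at y ∈ {-1, 1}.
The Hessian is diagonal: diag(E_xx, E_yy). Second derivatives: E_xx(-4)=-144, E_xx(-1)=36, E_xx(0)=-48; E_yy(-1)=18, E_yy(1)=-18.
Saddle points occur where the two diagonal entries have opposite signs: (-4, -1), (-1, 1), (0, -1). Count: 3.

3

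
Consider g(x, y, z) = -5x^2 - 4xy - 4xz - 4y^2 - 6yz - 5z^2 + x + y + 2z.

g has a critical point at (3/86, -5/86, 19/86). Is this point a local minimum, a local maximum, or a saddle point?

The Hessian is constant: H = [[-10, -4, -4], [-4, -8, -6], [-4, -6, -10]].
Leading principal minors: Δ₁ = -10, Δ₂ = 64, Δ₃ = -344.
The minors alternate sign starting negative (−, +, −), so H is negative definite: a local maximum.

local maximum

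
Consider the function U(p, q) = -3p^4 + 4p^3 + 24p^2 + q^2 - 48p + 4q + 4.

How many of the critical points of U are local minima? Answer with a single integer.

U separates as a function of p plus a function of q, so ∇U=0 decouples.
∂U/∂p = -12(p - 2)(p - 1)(p + 2) = 0 at p ∈ {-2, 1, 2}; ∂U/∂q = 2(q + 2) = 0 at q ∈ {-2}.
The Hessian is diagonal: diag(U_pp, U_qq). Second derivatives: U_pp(-2)=-144, U_pp(1)=36, U_pp(2)=-48; U_qq(-2)=2.
Local minima occur where both diagonal entries positive: (1, -2). Count: 1.

1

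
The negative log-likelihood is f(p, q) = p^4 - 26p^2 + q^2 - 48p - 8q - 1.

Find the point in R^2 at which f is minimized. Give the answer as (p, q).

(4, 4)

f(p,q) separates as A(p) + B(q) − 1, so its minimum is min A + min B − 1.
A'(p) = 4(p - 4)(p + 1)(p + 3) vanishes at p ∈ {-3, -1, 4}; B'(q) = 2q - 8 vanishes at q ∈ {4}.
Local minima of A (where A''>0): A(-3)=-9, A(4)=-352. Local minima of B: B(4)=-16.
So the global minimum of f is A(4) + B(4) − 1 = -352 − 16 − 1 = -369, attained at (4, 4).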